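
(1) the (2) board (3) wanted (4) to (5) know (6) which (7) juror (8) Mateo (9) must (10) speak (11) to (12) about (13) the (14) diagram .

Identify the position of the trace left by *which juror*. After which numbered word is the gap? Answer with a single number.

11

Underlying clause: Mateo must speak to which juror about the diagram.
'which juror' functions as the object of the preposition 'to'. Fronting leaves a gap immediately after 'to':
The board wanted to know which juror Mateo must speak to ___ about the diagram.
'to' is word 11.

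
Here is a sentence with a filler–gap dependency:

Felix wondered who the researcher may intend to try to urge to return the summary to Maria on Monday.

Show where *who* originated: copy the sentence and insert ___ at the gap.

Felix wondered who the researcher may intend to try to urge ___ to return the summary to Maria on Monday.

Before movement: The researcher may intend to try to urge who to return the summary to Maria on Monday.
'who' functions as the direct object of 'urge'. The gap is right after 'urge'.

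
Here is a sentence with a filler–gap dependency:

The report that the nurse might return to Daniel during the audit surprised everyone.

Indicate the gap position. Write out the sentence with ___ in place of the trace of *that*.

The filler 'that' is interpreted as the direct object of 'return'. The gap is right after 'return'.

The report that the nurse might return ___ to Daniel during the audit surprised everyone.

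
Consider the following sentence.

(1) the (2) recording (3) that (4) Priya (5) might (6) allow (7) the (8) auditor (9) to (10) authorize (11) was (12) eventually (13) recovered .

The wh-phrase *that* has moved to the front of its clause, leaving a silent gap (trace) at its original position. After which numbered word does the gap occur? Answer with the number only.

'that' functions as the direct object of 'authorize'. It moves to the left edge, and the trace sits right after 'authorize':
The recording that Priya might allow the auditor to authorize ___ was eventually recovered.
'authorize' is word 10.

10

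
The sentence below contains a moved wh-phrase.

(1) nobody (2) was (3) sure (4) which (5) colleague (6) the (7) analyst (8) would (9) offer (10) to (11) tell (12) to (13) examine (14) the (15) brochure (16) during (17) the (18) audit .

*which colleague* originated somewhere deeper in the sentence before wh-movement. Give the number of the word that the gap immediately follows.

11

In situ: The analyst would offer to tell which colleague to examine the brochure during the audit.
'which colleague' is the direct object of 'tell'. It moves to the left edge, and the trace sits right after 'tell':
Nobody was sure which colleague the analyst would offer to tell ___ to examine the brochure during the audit.
'tell' is word 11.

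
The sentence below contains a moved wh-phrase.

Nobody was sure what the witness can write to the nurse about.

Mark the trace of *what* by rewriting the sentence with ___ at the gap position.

Pre-movement form: The witness can write to the nurse about what.
'what' is the object of the preposition 'about'. The gap is right after 'about'.

Nobody was sure what the witness can write to the nurse about ___.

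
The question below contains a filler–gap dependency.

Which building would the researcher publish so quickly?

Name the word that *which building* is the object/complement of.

publish

Before movement: The researcher would publish which building so quickly.
'which building' functions as the direct object of 'publish'. It moves to the left edge, and the trace sits right after 'publish':
Which building would the researcher publish ___ so quickly?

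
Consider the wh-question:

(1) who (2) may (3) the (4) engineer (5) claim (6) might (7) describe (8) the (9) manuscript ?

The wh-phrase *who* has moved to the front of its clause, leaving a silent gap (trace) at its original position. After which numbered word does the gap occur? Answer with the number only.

5

Underlying clause: The engineer may claim who might describe the manuscript.
'who' is the subject of the clause embedded under 'claim'. It moves to the left edge, and the trace sits right after 'claim':
Who may the engineer claim ___ might describe the manuscript?
'claim' is word 5.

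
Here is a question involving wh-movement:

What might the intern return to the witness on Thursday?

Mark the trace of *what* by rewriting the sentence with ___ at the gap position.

What might the intern return ___ to the witness on Thursday?

Pre-movement form: The intern might return what to the witness on Thursday.
The filler 'what' is interpreted as the direct object of 'return'. The gap is right after 'return'.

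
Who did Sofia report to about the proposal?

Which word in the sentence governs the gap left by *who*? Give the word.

Before movement: Sofia did report to who about the proposal.
'who' is the object of the preposition 'to'. Fronting leaves a gap immediately after 'to':
Who did Sofia report to ___ about the proposal?

to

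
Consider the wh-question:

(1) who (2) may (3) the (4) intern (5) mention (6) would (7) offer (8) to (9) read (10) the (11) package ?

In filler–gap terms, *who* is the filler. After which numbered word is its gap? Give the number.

Underlying clause: The intern may mention who would offer to read the package.
The filler 'who' is interpreted as the subject of the clause embedded under 'mention'. It moves to the left edge, and the trace sits right after 'mention':
Who may the intern mention ___ would offer to read the package?
'mention' is word 5.

5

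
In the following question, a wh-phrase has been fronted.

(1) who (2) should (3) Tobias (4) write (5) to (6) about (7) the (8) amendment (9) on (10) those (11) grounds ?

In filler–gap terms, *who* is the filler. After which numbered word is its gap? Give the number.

Before movement: Tobias should write to who about the amendment on those grounds.
'who' functions as the object of the preposition 'to'. Wh-movement fronts it, leaving a gap right after 'to':
Who should Tobias write to ___ about the amendment on those grounds?
'to' is word 5.

5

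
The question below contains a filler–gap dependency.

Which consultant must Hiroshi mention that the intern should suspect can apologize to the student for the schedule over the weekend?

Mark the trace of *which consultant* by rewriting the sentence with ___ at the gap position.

Pre-movement form: Hiroshi must mention that the intern should suspect which consultant can apologize to the student for the schedule over the weekend.
'which consultant' is the subject of the clause embedded under 'suspect'. The gap is right after 'suspect'.

Which consultant must Hiroshi mention that the intern should suspect ___ can apologize to the student for the schedule over the weekend?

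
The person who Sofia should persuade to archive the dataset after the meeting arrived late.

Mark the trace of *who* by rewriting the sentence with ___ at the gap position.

The filler 'who' is interpreted as the direct object of 'persuade'. The gap is right after 'persuade'.

The person who Sofia should persuade ___ to archive the dataset after the meeting arrived late.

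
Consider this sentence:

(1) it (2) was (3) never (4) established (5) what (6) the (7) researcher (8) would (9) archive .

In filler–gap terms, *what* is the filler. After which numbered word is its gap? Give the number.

In situ: The researcher would archive what.
'what' is the direct object of 'archive'. It moves to the left edge, and the trace sits right after 'archive':
It was never established what the researcher would archive ___.
'archive' is word 9.

9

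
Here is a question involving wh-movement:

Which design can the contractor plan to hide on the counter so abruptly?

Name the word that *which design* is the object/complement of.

hide

In situ: The contractor can plan to hide which design on the counter so abruptly.
'which design' is the direct object of 'hide'. It moves to the left edge, and the trace sits right after 'hide':
Which design can the contractor plan to hide ___ on the counter so abruptly?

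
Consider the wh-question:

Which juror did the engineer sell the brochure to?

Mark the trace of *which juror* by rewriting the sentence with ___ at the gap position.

Which juror did the engineer sell the brochure to ___?

Pre-movement form: The engineer did sell the brochure to which juror.
'which juror' functions as the object of the preposition 'to' (recipient of 'sell'). The gap is right after 'to'.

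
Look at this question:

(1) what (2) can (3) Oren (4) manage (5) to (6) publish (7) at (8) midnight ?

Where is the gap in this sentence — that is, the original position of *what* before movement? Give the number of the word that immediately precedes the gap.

Underlying clause: Oren can manage to publish what at midnight.
The filler 'what' is interpreted as the direct object of 'publish'. Wh-movement fronts it, leaving a gap right after 'publish':
What can Oren manage to publish ___ at midnight?
'publish' is word 6.

6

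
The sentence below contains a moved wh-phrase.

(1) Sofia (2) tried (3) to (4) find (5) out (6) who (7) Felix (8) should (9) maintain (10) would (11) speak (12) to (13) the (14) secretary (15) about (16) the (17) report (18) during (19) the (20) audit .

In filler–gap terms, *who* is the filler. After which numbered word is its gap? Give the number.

9

Pre-movement form: Felix should maintain who would speak to the secretary about the report during the audit.
The filler 'who' is interpreted as the subject of the clause embedded under 'maintain'. Wh-movement fronts it, leaving a gap right after 'maintain':
Sofia tried to find out who Felix should maintain ___ would speak to the secretary about the report during the audit.
'maintain' is word 9.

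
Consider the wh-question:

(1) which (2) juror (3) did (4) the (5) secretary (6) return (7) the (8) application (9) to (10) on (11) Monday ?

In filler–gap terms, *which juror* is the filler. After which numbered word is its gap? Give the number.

Before movement: The secretary did return the application to which juror on Monday.
'which juror' functions as the object of the preposition 'to' (recipient of 'return'). It moves to the left edge, and the trace sits right after 'to':
Which juror did the secretary return the application to ___ on Monday?
'to' is word 9.

9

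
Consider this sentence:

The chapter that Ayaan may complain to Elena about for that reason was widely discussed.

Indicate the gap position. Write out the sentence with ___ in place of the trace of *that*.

The chapter that Ayaan may complain to Elena about ___ for that reason was widely discussed.

'that' functions as the object of the preposition 'about'. The gap is right after 'about'.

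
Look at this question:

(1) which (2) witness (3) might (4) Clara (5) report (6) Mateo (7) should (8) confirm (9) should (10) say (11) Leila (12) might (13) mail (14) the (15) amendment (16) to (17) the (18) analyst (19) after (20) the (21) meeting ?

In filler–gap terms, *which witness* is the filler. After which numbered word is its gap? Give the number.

Underlying clause: Clara might report Mateo should confirm which witness should say Leila might mail the amendment to the analyst after the meeting.
'which witness' is the subject of the clause embedded under 'confirm'. Fronting leaves a gap immediately after 'confirm':
Which witness might Clara report Mateo should confirm ___ should say Leila might mail the amendment to the analyst after the meeting?
'confirm' is word 8.

8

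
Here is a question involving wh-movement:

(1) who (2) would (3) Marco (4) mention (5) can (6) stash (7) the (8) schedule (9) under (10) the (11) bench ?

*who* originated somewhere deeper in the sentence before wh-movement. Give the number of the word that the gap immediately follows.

Before movement: Marco would mention who can stash the schedule under the bench.
'who' functions as the subject of the clause embedded under 'mention'. Fronting leaves a gap immediately after 'mention':
Who would Marco mention ___ can stash the schedule under the bench?
'mention' is word 4.

4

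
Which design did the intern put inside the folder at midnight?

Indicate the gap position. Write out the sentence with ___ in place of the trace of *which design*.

Which design did the intern put ___ inside the folder at midnight?

Pre-movement form: The intern did put which design inside the folder at midnight.
'which design' is the direct object of 'put'. The gap is right after 'put'.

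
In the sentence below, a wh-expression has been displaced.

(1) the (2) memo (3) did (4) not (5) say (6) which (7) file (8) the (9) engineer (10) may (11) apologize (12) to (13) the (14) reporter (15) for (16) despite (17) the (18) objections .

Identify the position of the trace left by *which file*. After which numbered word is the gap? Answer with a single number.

Before movement: The engineer may apologize to the reporter for which file despite the objections.
'which file' is the object of the preposition 'for'. Wh-movement fronts it, leaving a gap right after 'for':
The memo did not say which file the engineer may apologize to the reporter for ___ despite the objections.
'for' is word 15.

15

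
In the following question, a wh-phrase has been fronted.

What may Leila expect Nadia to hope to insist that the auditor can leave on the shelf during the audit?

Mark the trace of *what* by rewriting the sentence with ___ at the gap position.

Pre-movement form: Leila may expect Nadia to hope to insist that the auditor can leave what on the shelf during the audit.
'what' is the direct object of 'leave'. The gap is right after 'leave'.

What may Leila expect Nadia to hope to insist that the auditor can leave ___ on the shelf during the audit?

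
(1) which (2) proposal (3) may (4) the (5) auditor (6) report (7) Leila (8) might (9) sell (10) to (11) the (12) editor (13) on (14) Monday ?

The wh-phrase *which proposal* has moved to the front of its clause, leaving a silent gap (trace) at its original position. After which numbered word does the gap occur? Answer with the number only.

Before movement: The auditor may report Leila might sell which proposal to the editor on Monday.
'which proposal' is the direct object of 'sell'. Wh-movement fronts it, leaving a gap right after 'sell':
Which proposal may the auditor report Leila might sell ___ to the editor on Monday?
'sell' is word 9.

9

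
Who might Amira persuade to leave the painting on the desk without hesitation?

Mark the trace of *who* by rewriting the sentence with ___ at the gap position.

Before movement: Amira might persuade who to leave the painting on the desk without hesitation.
'who' is the direct object of 'persuade'. The gap is right after 'persuade'.

Who might Amira persuade ___ to leave the painting on the desk without hesitation?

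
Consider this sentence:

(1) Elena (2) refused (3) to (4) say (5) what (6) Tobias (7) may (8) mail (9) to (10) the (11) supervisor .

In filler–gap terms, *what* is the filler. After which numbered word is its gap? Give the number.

Underlying clause: Tobias may mail what to the supervisor.
The filler 'what' is interpreted as the direct object of 'mail'. It moves to the left edge, and the trace sits right after 'mail':
Elena refused to say what Tobias may mail ___ to the supervisor.
'mail' is word 8.

8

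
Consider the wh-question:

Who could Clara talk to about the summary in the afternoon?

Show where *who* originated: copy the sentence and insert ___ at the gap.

Who could Clara talk to ___ about the summary in the afternoon?

Pre-movement form: Clara could talk to who about the summary in the afternoon.
'who' functions as the object of the preposition 'to'. The gap is right after 'to'.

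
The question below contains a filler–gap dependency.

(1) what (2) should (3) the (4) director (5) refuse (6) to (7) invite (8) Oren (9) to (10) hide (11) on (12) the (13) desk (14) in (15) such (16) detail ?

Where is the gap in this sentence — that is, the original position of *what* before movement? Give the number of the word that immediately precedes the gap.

10

Underlying clause: The director should refuse to invite Oren to hide what on the desk in such detail.
'what' is the direct object of 'hide'. Wh-movement fronts it, leaving a gap right after 'hide':
What should the director refuse to invite Oren to hide ___ on the desk in such detail?
'hide' is word 10.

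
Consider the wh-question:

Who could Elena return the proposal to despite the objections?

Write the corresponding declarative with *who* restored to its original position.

'who' is the object of the preposition 'to' (recipient of 'return'). It moves to the left edge, and the trace sits right after 'to':
Who could Elena return the proposal to ___ despite the objections?

Elena could return the proposal to who despite the objections.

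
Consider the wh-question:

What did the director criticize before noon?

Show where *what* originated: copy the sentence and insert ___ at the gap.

In situ: The director did criticize what before noon.
'what' is the direct object of 'criticize'. The gap is right after 'criticize'.

What did the director criticize ___ before noon?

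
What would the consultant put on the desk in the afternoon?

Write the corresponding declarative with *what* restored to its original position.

'what' is the direct object of 'put'. Wh-movement fronts it, leaving a gap right after 'put':
What would the consultant put ___ on the desk in the afternoon?

The consultant would put what on the desk in the afternoon.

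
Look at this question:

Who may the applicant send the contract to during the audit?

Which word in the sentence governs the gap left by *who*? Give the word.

to

Pre-movement form: The applicant may send the contract to who during the audit.
'who' functions as the object of the preposition 'to' (recipient of 'send'). It moves to the left edge, and the trace sits right after 'to':
Who may the applicant send the contract to ___ during the audit?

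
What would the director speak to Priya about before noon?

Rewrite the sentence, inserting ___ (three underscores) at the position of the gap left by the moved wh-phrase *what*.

What would the director speak to Priya about ___ before noon?

Before movement: The director would speak to Priya about what before noon.
'what' functions as the object of the preposition 'about'. The gap is right after 'about'.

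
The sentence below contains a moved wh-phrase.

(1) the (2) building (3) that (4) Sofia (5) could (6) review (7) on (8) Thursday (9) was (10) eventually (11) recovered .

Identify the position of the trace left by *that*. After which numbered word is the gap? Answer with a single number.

6

'that' functions as the direct object of 'review'. Fronting leaves a gap immediately after 'review':
The building that Sofia could review ___ on Thursday was eventually recovered.
'review' is word 6.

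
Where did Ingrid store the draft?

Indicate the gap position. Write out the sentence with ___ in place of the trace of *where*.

Pre-movement form: Ingrid did store the draft where.
'where' functions as the locative complement of 'store'. The gap is right after 'draft'.

Where did Ingrid store the draft ___?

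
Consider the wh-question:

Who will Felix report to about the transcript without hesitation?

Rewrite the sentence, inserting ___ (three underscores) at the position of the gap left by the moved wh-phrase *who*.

Who will Felix report to ___ about the transcript without hesitation?

Underlying clause: Felix will report to who about the transcript without hesitation.
The filler 'who' is interpreted as the object of the preposition 'to'. The gap is right after 'to'.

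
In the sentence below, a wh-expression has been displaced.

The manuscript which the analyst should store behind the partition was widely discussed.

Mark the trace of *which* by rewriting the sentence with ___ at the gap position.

'which' is the direct object of 'store'. The gap is right after 'store'.

The manuscript which the analyst should store ___ behind the partition was widely discussed.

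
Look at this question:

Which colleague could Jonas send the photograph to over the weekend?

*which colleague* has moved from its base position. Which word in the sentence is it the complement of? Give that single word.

Pre-movement form: Jonas could send the photograph to which colleague over the weekend.
'which colleague' is the object of the preposition 'to' (recipient of 'send'). Fronting leaves a gap immediately after 'to':
Which colleague could Jonas send the photograph to ___ over the weekend?

to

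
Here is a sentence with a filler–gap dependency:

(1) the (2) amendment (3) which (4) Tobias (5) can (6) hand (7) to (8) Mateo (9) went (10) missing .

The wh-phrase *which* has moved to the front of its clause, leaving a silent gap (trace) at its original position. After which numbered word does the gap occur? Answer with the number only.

6

The filler 'which' is interpreted as the direct object of 'hand'. Fronting leaves a gap immediately after 'hand':
The amendment which Tobias can hand ___ to Mateo went missing.
'hand' is word 6.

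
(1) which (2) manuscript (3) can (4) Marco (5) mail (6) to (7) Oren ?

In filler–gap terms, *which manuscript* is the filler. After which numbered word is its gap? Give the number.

5

Pre-movement form: Marco can mail which manuscript to Oren.
'which manuscript' functions as the direct object of 'mail'. Wh-movement fronts it, leaving a gap right after 'mail':
Which manuscript can Marco mail ___ to Oren?
'mail' is word 5.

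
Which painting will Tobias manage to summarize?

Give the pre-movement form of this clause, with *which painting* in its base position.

Tobias will manage to summarize which painting.

'which painting' functions as the direct object of 'summarize'. It moves to the left edge, and the trace sits right after 'summarize':
Which painting will Tobias manage to summarize ___?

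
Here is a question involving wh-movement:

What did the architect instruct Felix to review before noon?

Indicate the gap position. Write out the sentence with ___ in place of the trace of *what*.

What did the architect instruct Felix to review ___ before noon?

Before movement: The architect did instruct Felix to review what before noon.
The filler 'what' is interpreted as the direct object of 'review'. The gap is right after 'review'.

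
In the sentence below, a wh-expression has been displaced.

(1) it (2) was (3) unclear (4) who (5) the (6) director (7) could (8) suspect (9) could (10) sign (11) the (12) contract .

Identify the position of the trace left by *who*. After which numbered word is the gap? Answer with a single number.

8

In situ: The director could suspect who could sign the contract.
'who' is the subject of the clause embedded under 'suspect'. Fronting leaves a gap immediately after 'suspect':
It was unclear who the director could suspect ___ could sign the contract.
'suspect' is word 8.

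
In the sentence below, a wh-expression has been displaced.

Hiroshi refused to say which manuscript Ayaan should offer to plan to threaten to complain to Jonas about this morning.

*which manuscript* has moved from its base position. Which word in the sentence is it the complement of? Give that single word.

In situ: Ayaan should offer to plan to threaten to complain to Jonas about which manuscript this morning.
'which manuscript' functions as the object of the preposition 'about'. It moves to the left edge, and the trace sits right after 'about':
Hiroshi refused to say which manuscript Ayaan should offer to plan to threaten to complain to Jonas about ___ this morning.

about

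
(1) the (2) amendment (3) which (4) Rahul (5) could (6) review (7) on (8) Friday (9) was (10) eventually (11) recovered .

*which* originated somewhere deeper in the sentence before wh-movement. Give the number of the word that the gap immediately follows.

6

The filler 'which' is interpreted as the direct object of 'review'. Fronting leaves a gap immediately after 'review':
The amendment which Rahul could review ___ on Friday was eventually recovered.
'review' is word 6.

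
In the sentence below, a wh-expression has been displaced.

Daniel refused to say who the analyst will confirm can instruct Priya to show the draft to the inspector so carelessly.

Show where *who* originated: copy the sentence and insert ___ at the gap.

In situ: The analyst will confirm who can instruct Priya to show the draft to the inspector so carelessly.
'who' functions as the subject of the clause embedded under 'confirm'. The gap is right after 'confirm'.

Daniel refused to say who the analyst will confirm ___ can instruct Priya to show the draft to the inspector so carelessly.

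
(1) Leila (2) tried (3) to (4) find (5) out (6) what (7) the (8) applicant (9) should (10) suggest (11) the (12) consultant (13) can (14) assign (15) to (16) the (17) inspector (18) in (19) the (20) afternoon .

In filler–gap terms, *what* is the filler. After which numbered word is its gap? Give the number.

Pre-movement form: The applicant should suggest the consultant can assign what to the inspector in the afternoon.
'what' is the direct object of 'assign'. It moves to the left edge, and the trace sits right after 'assign':
Leila tried to find out what the applicant should suggest the consultant can assign ___ to the inspector in the afternoon.
'assign' is word 14.

14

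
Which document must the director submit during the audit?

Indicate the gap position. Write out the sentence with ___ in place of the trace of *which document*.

Underlying clause: The director must submit which document during the audit.
'which document' is the direct object of 'submit'. The gap is right after 'submit'.

Which document must the director submit ___ during the audit?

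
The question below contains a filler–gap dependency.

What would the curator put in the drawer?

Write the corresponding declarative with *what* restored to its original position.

'what' functions as the direct object of 'put'. Fronting leaves a gap immediately after 'put':
What would the curator put ___ in the drawer?

The curator would put what in the drawer.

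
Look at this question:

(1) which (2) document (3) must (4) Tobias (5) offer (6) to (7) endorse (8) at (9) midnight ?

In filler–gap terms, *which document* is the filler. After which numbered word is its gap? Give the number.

7

Underlying clause: Tobias must offer to endorse which document at midnight.
The filler 'which document' is interpreted as the direct object of 'endorse'. It moves to the left edge, and the trace sits right after 'endorse':
Which document must Tobias offer to endorse ___ at midnight?
'endorse' is word 7.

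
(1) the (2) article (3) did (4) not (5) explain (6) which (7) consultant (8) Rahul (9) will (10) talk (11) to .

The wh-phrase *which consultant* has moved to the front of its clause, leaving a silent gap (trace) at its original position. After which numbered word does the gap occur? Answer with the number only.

11

Before movement: Rahul will talk to which consultant.
'which consultant' is the object of the preposition 'to'. Fronting leaves a gap immediately after 'to':
The article did not explain which consultant Rahul will talk to ___.
'to' is word 11.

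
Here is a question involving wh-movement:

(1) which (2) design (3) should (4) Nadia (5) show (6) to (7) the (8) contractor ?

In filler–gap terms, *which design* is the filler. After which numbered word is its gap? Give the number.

In situ: Nadia should show which design to the contractor.
'which design' is the direct object of 'show'. It moves to the left edge, and the trace sits right after 'show':
Which design should Nadia show ___ to the contractor?
'show' is word 5.

5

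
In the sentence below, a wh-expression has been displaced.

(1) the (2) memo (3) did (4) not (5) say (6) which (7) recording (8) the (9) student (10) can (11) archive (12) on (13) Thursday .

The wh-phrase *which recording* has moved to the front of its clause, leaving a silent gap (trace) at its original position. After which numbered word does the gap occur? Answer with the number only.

11

In situ: The student can archive which recording on Thursday.
The filler 'which recording' is interpreted as the direct object of 'archive'. Wh-movement fronts it, leaving a gap right after 'archive':
The memo did not say which recording the student can archive ___ on Thursday.
'archive' is word 11.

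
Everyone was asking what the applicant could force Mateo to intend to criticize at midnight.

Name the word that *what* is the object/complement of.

criticize

Before movement: The applicant could force Mateo to intend to criticize what at midnight.
'what' functions as the direct object of 'criticize'. Wh-movement fronts it, leaving a gap right after 'criticize':
Everyone was asking what the applicant could force Mateo to intend to criticize ___ at midnight.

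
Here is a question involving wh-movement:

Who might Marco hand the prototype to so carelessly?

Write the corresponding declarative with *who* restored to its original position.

Marco might hand the prototype to who so carelessly.

'who' functions as the object of the preposition 'to' (recipient of 'hand'). Fronting leaves a gap immediately after 'to':
Who might Marco hand the prototype to ___ so carelessly?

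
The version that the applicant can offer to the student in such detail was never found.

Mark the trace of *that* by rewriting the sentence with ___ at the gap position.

The version that the applicant can offer ___ to the student in such detail was never found.

The filler 'that' is interpreted as the direct object of 'offer'. The gap is right after 'offer'.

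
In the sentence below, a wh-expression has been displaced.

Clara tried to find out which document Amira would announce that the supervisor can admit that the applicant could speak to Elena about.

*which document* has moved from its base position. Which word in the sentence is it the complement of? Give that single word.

about

Underlying clause: Amira would announce that the supervisor can admit that the applicant could speak to Elena about which document.
'which document' functions as the object of the preposition 'about'. It moves to the left edge, and the trace sits right after 'about':
Clara tried to find out which document Amira would announce that the supervisor can admit that the applicant could speak to Elena about ___.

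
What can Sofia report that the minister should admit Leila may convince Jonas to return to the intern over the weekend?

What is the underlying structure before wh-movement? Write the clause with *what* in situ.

'what' functions as the direct object of 'return'. It moves to the left edge, and the trace sits right after 'return':
What can Sofia report that the minister should admit Leila may convince Jonas to return ___ to the intern over the weekend?

Sofia can report that the minister should admit Leila may convince Jonas to return what to the intern over the weekend.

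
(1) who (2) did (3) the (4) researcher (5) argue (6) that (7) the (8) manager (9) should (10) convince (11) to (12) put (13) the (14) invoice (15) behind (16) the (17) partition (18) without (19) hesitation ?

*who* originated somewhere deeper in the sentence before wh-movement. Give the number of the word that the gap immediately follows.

Before movement: The researcher did argue that the manager should convince who to put the invoice behind the partition without hesitation.
The filler 'who' is interpreted as the direct object of 'convince'. It moves to the left edge, and the trace sits right after 'convince':
Who did the researcher argue that the manager should convince ___ to put the invoice behind the partition without hesitation?
'convince' is word 10.

10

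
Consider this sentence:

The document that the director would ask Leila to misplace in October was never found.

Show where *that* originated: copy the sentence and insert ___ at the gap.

The document that the director would ask Leila to misplace ___ in October was never found.

'that' is the direct object of 'misplace'. The gap is right after 'misplace'.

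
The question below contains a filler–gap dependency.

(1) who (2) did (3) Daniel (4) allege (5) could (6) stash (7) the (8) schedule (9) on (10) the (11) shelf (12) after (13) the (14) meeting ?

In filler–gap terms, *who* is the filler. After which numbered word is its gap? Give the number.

4

Before movement: Daniel did allege who could stash the schedule on the shelf after the meeting.
'who' functions as the subject of the clause embedded under 'allege'. Wh-movement fronts it, leaving a gap right after 'allege':
Who did Daniel allege ___ could stash the schedule on the shelf after the meeting?
'allege' is word 4.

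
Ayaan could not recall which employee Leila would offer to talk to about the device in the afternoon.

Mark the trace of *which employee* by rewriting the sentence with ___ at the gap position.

Before movement: Leila would offer to talk to which employee about the device in the afternoon.
The filler 'which employee' is interpreted as the object of the preposition 'to'. The gap is right after 'to'.

Ayaan could not recall which employee Leila would offer to talk to ___ about the device in the afternoon.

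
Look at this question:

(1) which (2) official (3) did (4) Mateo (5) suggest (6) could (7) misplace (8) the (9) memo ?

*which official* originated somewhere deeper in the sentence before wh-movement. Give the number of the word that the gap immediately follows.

5

Underlying clause: Mateo did suggest which official could misplace the memo.
'which official' is the subject of the clause embedded under 'suggest'. It moves to the left edge, and the trace sits right after 'suggest':
Which official did Mateo suggest ___ could misplace the memo?
'suggest' is word 5.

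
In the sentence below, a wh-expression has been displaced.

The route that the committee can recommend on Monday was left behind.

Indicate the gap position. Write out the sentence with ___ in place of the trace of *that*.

'that' functions as the direct object of 'recommend'. The gap is right after 'recommend'.

The route that the committee can recommend ___ on Monday was left behind.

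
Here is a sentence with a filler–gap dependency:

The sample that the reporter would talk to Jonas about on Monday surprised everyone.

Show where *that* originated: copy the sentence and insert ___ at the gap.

The filler 'that' is interpreted as the object of the preposition 'about'. The gap is right after 'about'.

The sample that the reporter would talk to Jonas about ___ on Monday surprised everyone.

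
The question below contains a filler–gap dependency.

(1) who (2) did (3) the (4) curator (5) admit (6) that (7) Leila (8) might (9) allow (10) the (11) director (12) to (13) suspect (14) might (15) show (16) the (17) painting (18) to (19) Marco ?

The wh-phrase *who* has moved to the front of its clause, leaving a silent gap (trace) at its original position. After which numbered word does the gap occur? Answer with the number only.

13

In situ: The curator did admit that Leila might allow the director to suspect who might show the painting to Marco.
The filler 'who' is interpreted as the subject of the clause embedded under 'suspect'. Fronting leaves a gap immediately after 'suspect':
Who did the curator admit that Leila might allow the director to suspect ___ might show the painting to Marco?
'suspect' is word 13.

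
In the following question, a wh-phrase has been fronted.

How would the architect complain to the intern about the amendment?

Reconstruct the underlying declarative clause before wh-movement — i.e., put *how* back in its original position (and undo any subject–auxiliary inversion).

The architect would complain to the intern about the amendment how.

'how' functions as the manner adjunct. Fronting leaves a gap immediately after 'amendment':
How would the architect complain to the intern about the amendment ___?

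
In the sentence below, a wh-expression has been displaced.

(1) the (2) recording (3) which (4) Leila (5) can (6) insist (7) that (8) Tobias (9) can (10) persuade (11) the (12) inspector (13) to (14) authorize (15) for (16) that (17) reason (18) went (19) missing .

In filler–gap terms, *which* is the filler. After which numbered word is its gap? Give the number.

'which' is the direct object of 'authorize'. It moves to the left edge, and the trace sits right after 'authorize':
The recording which Leila can insist that Tobias can persuade the inspector to authorize ___ for that reason went missing.
'authorize' is word 14.

14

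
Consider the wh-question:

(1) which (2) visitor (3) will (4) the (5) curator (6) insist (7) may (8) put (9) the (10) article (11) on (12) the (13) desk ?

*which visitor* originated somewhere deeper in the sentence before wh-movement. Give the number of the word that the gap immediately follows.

In situ: The curator will insist which visitor may put the article on the desk.
The filler 'which visitor' is interpreted as the subject of the clause embedded under 'insist'. It moves to the left edge, and the trace sits right after 'insist':
Which visitor will the curator insist ___ may put the article on the desk?
'insist' is word 6.

6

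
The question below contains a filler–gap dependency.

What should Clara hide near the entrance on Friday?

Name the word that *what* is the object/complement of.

In situ: Clara should hide what near the entrance on Friday.
The filler 'what' is interpreted as the direct object of 'hide'. Wh-movement fronts it, leaving a gap right after 'hide':
What should Clara hide ___ near the entrance on Friday?

hide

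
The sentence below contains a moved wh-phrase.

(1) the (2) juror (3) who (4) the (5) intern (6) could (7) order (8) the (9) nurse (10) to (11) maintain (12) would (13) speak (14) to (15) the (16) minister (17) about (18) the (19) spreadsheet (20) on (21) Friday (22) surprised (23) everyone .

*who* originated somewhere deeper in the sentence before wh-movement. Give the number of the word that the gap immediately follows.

'who' functions as the subject of the clause embedded under 'maintain'. Wh-movement fronts it, leaving a gap right after 'maintain':
The juror who the intern could order the nurse to maintain ___ would speak to the minister about the spreadsheet on Friday surprised everyone.
'maintain' is word 11.

11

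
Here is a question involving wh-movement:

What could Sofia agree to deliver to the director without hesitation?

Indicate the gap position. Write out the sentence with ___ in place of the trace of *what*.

Before movement: Sofia could agree to deliver what to the director without hesitation.
'what' functions as the direct object of 'deliver'. The gap is right after 'deliver'.

What could Sofia agree to deliver ___ to the director without hesitation?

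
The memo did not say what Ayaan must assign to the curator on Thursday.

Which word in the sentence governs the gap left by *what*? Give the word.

assign

In situ: Ayaan must assign what to the curator on Thursday.
'what' functions as the direct object of 'assign'. Fronting leaves a gap immediately after 'assign':
The memo did not say what Ayaan must assign ___ to the curator on Thursday.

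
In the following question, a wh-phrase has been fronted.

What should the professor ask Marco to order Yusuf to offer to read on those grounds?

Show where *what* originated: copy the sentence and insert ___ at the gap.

What should the professor ask Marco to order Yusuf to offer to read ___ on those grounds?

Underlying clause: The professor should ask Marco to order Yusuf to offer to read what on those grounds.
'what' functions as the direct object of 'read'. The gap is right after 'read'.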